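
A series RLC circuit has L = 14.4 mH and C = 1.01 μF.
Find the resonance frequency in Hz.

Step 1 — Resonance condition Im(Z)=0 gives ω₀ = 1/√(LC).
Step 2 — ω₀ = 1/√(0.0144·1.01e-06) = 8292 rad/s.
Step 3 — f₀ = ω₀/(2π) = 1320 Hz.

f₀ = 1320 Hz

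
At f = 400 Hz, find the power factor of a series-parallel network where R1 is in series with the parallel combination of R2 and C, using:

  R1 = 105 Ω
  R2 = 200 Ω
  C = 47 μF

Step 1 — Angular frequency: ω = 2π·f = 2π·400 = 2513 rad/s.
Step 2 — Component impedances:
  R1: Z = R = 105 Ω
  R2: Z = R = 200 Ω
  C: Z = 1/(jωC) = -j/(ω·C) = 0 - j8.466 Ω
Step 3 — Parallel branch: R2 || C = 1/(1/R2 + 1/C) = 0.3577 - j8.451 Ω.
Step 4 — Series with R1: Z_total = R1 + (R2 || C) = 105.4 - j8.451 Ω = 105.7∠-4.6° Ω.
Step 5 — Power factor: PF = cos(φ) = Re(Z)/|Z| = 105.36/105.7 = 0.9968.
Step 6 — Type: Im(Z) = -8.451 ⇒ leading (phase φ = -4.6°).

PF = 0.9968 (leading, φ = -4.6°)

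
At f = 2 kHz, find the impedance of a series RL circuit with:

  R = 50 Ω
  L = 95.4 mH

Step 1 — Angular frequency: ω = 2π·f = 2π·2000 = 1.257e+04 rad/s.
Step 2 — Component impedances:
  R: Z = R = 50 Ω
  L: Z = jωL = j·1.257e+04·0.0954 = 0 + j1199 Ω
Step 3 — Series combination: Z_total = R + L = 50 + j1199 Ω = 1200∠87.6° Ω.

Z = 50 + j1199 Ω = 1200∠87.6° Ω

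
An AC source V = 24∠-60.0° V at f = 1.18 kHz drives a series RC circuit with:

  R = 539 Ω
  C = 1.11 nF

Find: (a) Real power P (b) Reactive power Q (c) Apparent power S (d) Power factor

Step 1 — Angular frequency: ω = 2π·f = 2π·1180 = 7414 rad/s.
Step 2 — Component impedances:
  R: Z = R = 539 Ω
  C: Z = 1/(jωC) = -j/(ω·C) = 0 - j1.215e+05 Ω
Step 3 — Series combination: Z_total = R + C = 539 - j1.215e+05 Ω = 1.215e+05∠-89.7° Ω.
Step 4 — Source phasor: V = 24∠-60.0° V = 12 - j20.78 V.
Step 5 — Current: I = V / Z = 0.0001715 + j9.8e-05 A = 0.0001975∠29.7° A.
Step 6 — Complex power: S = V·I* = 2.103e-05 - j0.00474 VA.
Step 7 — Real power: P = Re(S) = 2.103e-05 W.
Step 8 — Reactive power: Q = Im(S) = -0.00474 VAR.
Step 9 — Apparent power: |S| = 0.00474 VA.
Step 10 — Power factor: PF = P/|S| = 0.004436 (leading).

(a) P = 2.103e-05 W  (b) Q = -0.00474 VAR  (c) S = 0.00474 VA  (d) PF = 0.004436 (leading)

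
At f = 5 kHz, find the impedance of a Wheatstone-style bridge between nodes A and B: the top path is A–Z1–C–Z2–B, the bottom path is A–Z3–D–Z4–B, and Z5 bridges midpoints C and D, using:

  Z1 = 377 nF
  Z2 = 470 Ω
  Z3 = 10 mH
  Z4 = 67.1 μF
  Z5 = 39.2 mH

Step 1 — Angular frequency: ω = 2π·f = 2π·5000 = 3.142e+04 rad/s.
Step 2 — Component impedances:
  Z1: Z = 1/(jωC) = -j/(ω·C) = 0 - j84.43 Ω
  Z2: Z = R = 470 Ω
  Z3: Z = jωL = j·3.142e+04·0.01 = 0 + j314.2 Ω
  Z4: Z = 1/(jωC) = -j/(ω·C) = 0 - j0.4744 Ω
  Z5: Z = jωL = j·3.142e+04·0.0392 = 0 + j1232 Ω
Step 3 — Bridge requires nodal analysis (the Z5 bridge couples midpoints C and D, so the two paths cannot be reduced to a simple series/parallel combination). Setting node B to ground and injecting 1 A at node A, the 3-node admittance system at A, C, D solves to V_A = Z_AB = 127.1 + j193.9 Ω = 231.9∠56.7° Ω.

Z = 127.1 + j193.9 Ω = 231.9∠56.7° Ω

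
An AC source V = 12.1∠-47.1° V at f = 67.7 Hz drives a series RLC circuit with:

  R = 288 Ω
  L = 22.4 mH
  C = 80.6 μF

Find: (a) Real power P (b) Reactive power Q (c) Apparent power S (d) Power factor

Step 1 — Angular frequency: ω = 2π·f = 2π·67.7 = 425.4 rad/s.
Step 2 — Component impedances:
  R: Z = R = 288 Ω
  L: Z = jωL = j·425.4·0.0224 = 0 + j9.528 Ω
  C: Z = 1/(jωC) = -j/(ω·C) = 0 - j29.17 Ω
Step 3 — Series combination: Z_total = R + L + C = 288 - j19.64 Ω = 288.7∠-3.9° Ω.
Step 4 — Source phasor: V = 12.1∠-47.1° V = 8.237 - j8.864 V.
Step 5 — Current: I = V / Z = 0.03056 - j0.02869 A = 0.04192∠-43.2° A.
Step 6 — Complex power: S = V·I* = 0.506 - j0.03451 VA.
Step 7 — Real power: P = Re(S) = 0.506 W.
Step 8 — Reactive power: Q = Im(S) = -0.03451 VAR.
Step 9 — Apparent power: |S| = 0.5072 VA.
Step 10 — Power factor: PF = P/|S| = 0.9977 (leading).

(a) P = 0.506 W  (b) Q = -0.03451 VAR  (c) S = 0.5072 VA  (d) PF = 0.9977 (leading)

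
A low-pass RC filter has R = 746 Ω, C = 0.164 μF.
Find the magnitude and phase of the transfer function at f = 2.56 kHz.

Step 1 — Angular frequency: ω = 2π·2560 = 1.608e+04 rad/s.
Step 2 — Transfer function: H(jω) = 1/(1 + jωRC).
Step 3 — Denominator: 1 + jωRC = 1 + j·1.608e+04·746·1.64e-07 = 1 + j1.968.
Step 4 — H = 0.2052 - j0.4039.
Step 5 — Magnitude: |H| = 0.453 (-6.9 dB); phase: φ = -63.1°.

|H| = 0.453 (-6.9 dB), φ = -63.1°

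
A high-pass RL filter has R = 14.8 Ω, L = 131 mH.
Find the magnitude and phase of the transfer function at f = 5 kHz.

Step 1 — Angular frequency: ω = 2π·5000 = 3.142e+04 rad/s.
Step 2 — Transfer function: H(jω) = jωL/(R + jωL).
Step 3 — Numerator jωL = j·4115; denominator R + jωL = 14.8 + j4115.
Step 4 — H = 1 + j0.003596.
Step 5 — Magnitude: |H| = 1 (-0.0 dB); phase: φ = 0.2°.

|H| = 1 (-0.0 dB), φ = 0.2°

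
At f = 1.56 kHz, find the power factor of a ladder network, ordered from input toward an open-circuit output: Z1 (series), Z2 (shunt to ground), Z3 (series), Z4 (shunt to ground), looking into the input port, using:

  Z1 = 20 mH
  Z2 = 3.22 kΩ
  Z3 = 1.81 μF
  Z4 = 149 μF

Step 1 — Angular frequency: ω = 2π·f = 2π·1560 = 9802 rad/s.
Step 2 — Component impedances:
  Z1: Z = jωL = j·9802·0.02 = 0 + j196 Ω
  Z2: Z = R = 3220 Ω
  Z3: Z = 1/(jωC) = -j/(ω·C) = 0 - j56.37 Ω
  Z4: Z = 1/(jωC) = -j/(ω·C) = 0 - j0.6847 Ω
Step 3 — Ladder network (open output): work backward from the far end, alternating series and parallel combinations. Z_in = 1.01 + j139 Ω = 139∠89.6° Ω.
Step 4 — Power factor: PF = cos(φ) = Re(Z)/|Z| = 1.0105/139.01 = 0.007269.
Step 5 — Type: Im(Z) = 139 ⇒ lagging (phase φ = 89.6°).

PF = 0.007269 (lagging, φ = 89.6°)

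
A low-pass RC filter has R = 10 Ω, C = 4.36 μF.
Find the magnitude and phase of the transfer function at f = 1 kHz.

Step 1 — Angular frequency: ω = 2π·1000 = 6283 rad/s.
Step 2 — Transfer function: H(jω) = 1/(1 + jωRC).
Step 3 — Denominator: 1 + jωRC = 1 + j·6283·10·4.36e-06 = 1 + j0.2739.
Step 4 — H = 0.9302 - j0.2548.
Step 5 — Magnitude: |H| = 0.9645 (-0.3 dB); phase: φ = -15.3°.

|H| = 0.9645 (-0.3 dB), φ = -15.3°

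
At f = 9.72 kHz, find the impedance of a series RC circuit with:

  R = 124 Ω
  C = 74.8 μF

Step 1 — Angular frequency: ω = 2π·f = 2π·9720 = 6.107e+04 rad/s.
Step 2 — Component impedances:
  R: Z = R = 124 Ω
  C: Z = 1/(jωC) = -j/(ω·C) = 0 - j0.2189 Ω
Step 3 — Series combination: Z_total = R + C = 124 - j0.2189 Ω = 124∠-0.1° Ω.

Z = 124 - j0.2189 Ω = 124∠-0.1° Ω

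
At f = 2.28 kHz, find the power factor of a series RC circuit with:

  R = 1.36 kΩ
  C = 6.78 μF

Step 1 — Angular frequency: ω = 2π·f = 2π·2280 = 1.433e+04 rad/s.
Step 2 — Component impedances:
  R: Z = R = 1360 Ω
  C: Z = 1/(jωC) = -j/(ω·C) = 0 - j10.3 Ω
Step 3 — Series combination: Z_total = R + C = 1360 - j10.3 Ω = 1360∠-0.4° Ω.
Step 4 — Power factor: PF = cos(φ) = Re(Z)/|Z| = 1360/1360 = 1.
Step 5 — Type: Im(Z) = -10.3 ⇒ leading (phase φ = -0.4°).

PF = 1 (leading, φ = -0.4°)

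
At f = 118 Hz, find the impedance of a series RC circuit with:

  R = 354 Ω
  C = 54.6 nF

Step 1 — Angular frequency: ω = 2π·f = 2π·118 = 741.4 rad/s.
Step 2 — Component impedances:
  R: Z = R = 354 Ω
  C: Z = 1/(jωC) = -j/(ω·C) = 0 - j2.47e+04 Ω
Step 3 — Series combination: Z_total = R + C = 354 - j2.47e+04 Ω = 2.471e+04∠-89.2° Ω.

Z = 354 - j2.47e+04 Ω = 2.471e+04∠-89.2° Ω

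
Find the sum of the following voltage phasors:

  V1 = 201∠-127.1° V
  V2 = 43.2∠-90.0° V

Step 1 — Convert each phasor to rectangular form:
  V1 = 201·(cos(-127.1°) + j·sin(-127.1°)) = -121.2 - j160.3 V
  V2 = 43.2·(cos(-90.0°) + j·sin(-90.0°)) = 0 - j43.2 V
Step 2 — Sum components: V_total = -121.2 - j203.5 V.
Step 3 — Convert to polar: |V_total| = 236.9 V, ∠V_total = -120.8°.

V_total = 236.9∠-120.8° V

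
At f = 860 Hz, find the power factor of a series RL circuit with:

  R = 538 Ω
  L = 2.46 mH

Step 1 — Angular frequency: ω = 2π·f = 2π·860 = 5404 rad/s.
Step 2 — Component impedances:
  R: Z = R = 538 Ω
  L: Z = jωL = j·5404·0.00246 = 0 + j13.29 Ω
Step 3 — Series combination: Z_total = R + L = 538 + j13.29 Ω = 538.2∠1.4° Ω.
Step 4 — Power factor: PF = cos(φ) = Re(Z)/|Z| = 538/538.16 = 0.9997.
Step 5 — Type: Im(Z) = 13.29 ⇒ lagging (phase φ = 1.4°).

PF = 0.9997 (lagging, φ = 1.4°)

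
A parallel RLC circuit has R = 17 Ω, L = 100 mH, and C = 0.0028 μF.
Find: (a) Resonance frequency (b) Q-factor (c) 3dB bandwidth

Step 1 — Resonance: ω₀ = 1/√(LC) = 1/√(0.1·2.8e-09) = 5.976e+04 rad/s.
Step 2 — f₀ = ω₀/(2π) = 9511 Hz.
Step 3 — Parallel Q: Q = R/(ω₀L) = 17/(5.976e+04·0.1) = 0.002845.
Step 4 — Bandwidth: Δω = ω₀/Q = 2.101e+07 rad/s; BW = Δω/(2π) = 3.344e+06 Hz.

(a) f₀ = 9511 Hz  (b) Q = 0.002845  (c) BW = 3.344e+06 Hz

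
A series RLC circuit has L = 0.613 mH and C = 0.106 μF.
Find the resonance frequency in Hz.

Step 1 — Resonance condition Im(Z)=0 gives ω₀ = 1/√(LC).
Step 2 — ω₀ = 1/√(0.000613·1.06e-07) = 1.241e+05 rad/s.
Step 3 — f₀ = ω₀/(2π) = 1.974e+04 Hz.

f₀ = 1.974e+04 Hz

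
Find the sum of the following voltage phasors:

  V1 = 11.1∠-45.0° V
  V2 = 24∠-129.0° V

Step 1 — Convert each phasor to rectangular form:
  V1 = 11.1·(cos(-45.0°) + j·sin(-45.0°)) = 7.849 - j7.849 V
  V2 = 24·(cos(-129.0°) + j·sin(-129.0°)) = -15.1 - j18.65 V
Step 2 — Sum components: V_total = -7.255 - j26.5 V.
Step 3 — Convert to polar: |V_total| = 27.48 V, ∠V_total = -105.3°.

V_total = 27.48∠-105.3° V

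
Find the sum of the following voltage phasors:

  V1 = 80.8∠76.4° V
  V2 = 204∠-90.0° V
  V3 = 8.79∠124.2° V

Step 1 — Convert each phasor to rectangular form:
  V1 = 80.8·(cos(76.4°) + j·sin(76.4°)) = 19 + j78.53 V
  V2 = 204·(cos(-90.0°) + j·sin(-90.0°)) = 0 - j204 V
  V3 = 8.79·(cos(124.2°) + j·sin(124.2°)) = -4.941 + j7.27 V
Step 2 — Sum components: V_total = 14.06 - j118.2 V.
Step 3 — Convert to polar: |V_total| = 119 V, ∠V_total = -83.2°.

V_total = 119∠-83.2° V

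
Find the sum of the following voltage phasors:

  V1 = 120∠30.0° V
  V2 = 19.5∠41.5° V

Step 1 — Convert each phasor to rectangular form:
  V1 = 120·(cos(30.0°) + j·sin(30.0°)) = 103.9 + j60 V
  V2 = 19.5·(cos(41.5°) + j·sin(41.5°)) = 14.6 + j12.92 V
Step 2 — Sum components: V_total = 118.5 + j72.92 V.
Step 3 — Convert to polar: |V_total| = 139.2 V, ∠V_total = 31.6°.

V_total = 139.2∠31.6° V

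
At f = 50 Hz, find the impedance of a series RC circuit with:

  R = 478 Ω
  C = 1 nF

Step 1 — Angular frequency: ω = 2π·f = 2π·50 = 314.2 rad/s.
Step 2 — Component impedances:
  R: Z = R = 478 Ω
  C: Z = 1/(jωC) = -j/(ω·C) = 0 - j3.183e+06 Ω
Step 3 — Series combination: Z_total = R + C = 478 - j3.183e+06 Ω = 3.183e+06∠-90.0° Ω.

Z = 478 - j3.183e+06 Ω = 3.183e+06∠-90.0° Ω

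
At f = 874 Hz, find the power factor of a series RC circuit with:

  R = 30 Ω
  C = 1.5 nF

Step 1 — Angular frequency: ω = 2π·f = 2π·874 = 5492 rad/s.
Step 2 — Component impedances:
  R: Z = R = 30 Ω
  C: Z = 1/(jωC) = -j/(ω·C) = 0 - j1.214e+05 Ω
Step 3 — Series combination: Z_total = R + C = 30 - j1.214e+05 Ω = 1.214e+05∠-90.0° Ω.
Step 4 — Power factor: PF = cos(φ) = Re(Z)/|Z| = 30/1.214e+05 = 0.0002471.
Step 5 — Type: Im(Z) = -1.214e+05 ⇒ leading (phase φ = -90.0°).

PF = 0.0002471 (leading, φ = -90.0°)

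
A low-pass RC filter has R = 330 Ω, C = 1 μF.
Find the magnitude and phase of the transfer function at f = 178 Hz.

Step 1 — Angular frequency: ω = 2π·178 = 1118 rad/s.
Step 2 — Transfer function: H(jω) = 1/(1 + jωRC).
Step 3 — Denominator: 1 + jωRC = 1 + j·1118·330·1e-06 = 1 + j0.3691.
Step 4 — H = 0.8801 - j0.3248.
Step 5 — Magnitude: |H| = 0.9381 (-0.6 dB); phase: φ = -20.3°.

|H| = 0.9381 (-0.6 dB), φ = -20.3°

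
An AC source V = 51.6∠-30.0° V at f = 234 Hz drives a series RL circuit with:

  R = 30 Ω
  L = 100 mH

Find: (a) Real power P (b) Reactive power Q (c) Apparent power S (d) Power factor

Step 1 — Angular frequency: ω = 2π·f = 2π·234 = 1470 rad/s.
Step 2 — Component impedances:
  R: Z = R = 30 Ω
  L: Z = jωL = j·1470·0.1 = 0 + j147 Ω
Step 3 — Series combination: Z_total = R + L = 30 + j147 Ω = 150.1∠78.5° Ω.
Step 4 — Source phasor: V = 51.6∠-30.0° V = 44.69 - j25.8 V.
Step 5 — Current: I = V / Z = -0.1089 - j0.3262 A = 0.3439∠-108.5° A.
Step 6 — Complex power: S = V·I* = 3.547 + j17.39 VA.
Step 7 — Real power: P = Re(S) = 3.547 W.
Step 8 — Reactive power: Q = Im(S) = 17.39 VAR.
Step 9 — Apparent power: |S| = 17.74 VA.
Step 10 — Power factor: PF = P/|S| = 0.1999 (lagging).

(a) P = 3.547 W  (b) Q = 17.39 VAR  (c) S = 17.74 VA  (d) PF = 0.1999 (lagging)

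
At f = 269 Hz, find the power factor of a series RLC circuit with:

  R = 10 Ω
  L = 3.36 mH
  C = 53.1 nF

Step 1 — Angular frequency: ω = 2π·f = 2π·269 = 1690 rad/s.
Step 2 — Component impedances:
  R: Z = R = 10 Ω
  L: Z = jωL = j·1690·0.00336 = 0 + j5.679 Ω
  C: Z = 1/(jωC) = -j/(ω·C) = 0 - j1.114e+04 Ω
Step 3 — Series combination: Z_total = R + L + C = 10 - j1.114e+04 Ω = 1.114e+04∠-89.9° Ω.
Step 4 — Power factor: PF = cos(φ) = Re(Z)/|Z| = 10/11137 = 0.0008979.
Step 5 — Type: Im(Z) = -1.114e+04 ⇒ leading (phase φ = -89.9°).

PF = 0.0008979 (leading, φ = -89.9°)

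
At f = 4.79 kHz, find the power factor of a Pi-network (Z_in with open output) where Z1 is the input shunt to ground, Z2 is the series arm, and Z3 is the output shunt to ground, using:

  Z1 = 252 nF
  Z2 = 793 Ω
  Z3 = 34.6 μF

Step 1 — Angular frequency: ω = 2π·f = 2π·4790 = 3.01e+04 rad/s.
Step 2 — Component impedances:
  Z1: Z = 1/(jωC) = -j/(ω·C) = 0 - j131.9 Ω
  Z2: Z = R = 793 Ω
  Z3: Z = 1/(jωC) = -j/(ω·C) = 0 - j0.9603 Ω
Step 3 — With open output, the series arm Z2 and the output shunt Z3 appear in series to ground: Z2 + Z3 = 793 - j0.9603 Ω.
Step 4 — Parallel with input shunt Z1: Z_in = Z1 || (Z2 + Z3) = 21.32 - j128.3 Ω = 130∠-80.6° Ω.
Step 5 — Power factor: PF = cos(φ) = Re(Z)/|Z| = 21.32/130 = 0.164.
Step 6 — Type: Im(Z) = -128.3 ⇒ leading (phase φ = -80.6°).

PF = 0.164 (leading, φ = -80.6°)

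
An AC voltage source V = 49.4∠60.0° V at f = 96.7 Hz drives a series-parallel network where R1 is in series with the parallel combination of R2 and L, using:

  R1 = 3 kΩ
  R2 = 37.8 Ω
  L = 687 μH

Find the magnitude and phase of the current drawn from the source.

Step 1 — Angular frequency: ω = 2π·f = 2π·96.7 = 607.6 rad/s.
Step 2 — Component impedances:
  R1: Z = R = 3000 Ω
  R2: Z = R = 37.8 Ω
  L: Z = jωL = j·607.6·0.000687 = 0 + j0.4174 Ω
Step 3 — Parallel branch: R2 || L = 1/(1/R2 + 1/L) = 0.004609 + j0.4174 Ω.
Step 4 — Series with R1: Z_total = R1 + (R2 || L) = 3000 + j0.4174 Ω = 3000∠0.0° Ω.
Step 5 — Source phasor: V = 49.4∠60.0° V = 24.7 + j42.78 V.
Step 6 — Ohm's law: I = V / Z_total = (24.7 + j42.78) / (3000 + j0.4174) = 0.008235 + j0.01426 A.
Step 7 — Convert to polar: |I| = 0.01647 A, ∠I = 60.0°.

I = 0.01647∠60.0° A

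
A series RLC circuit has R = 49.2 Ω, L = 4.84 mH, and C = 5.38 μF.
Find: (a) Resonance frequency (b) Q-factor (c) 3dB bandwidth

Step 1 — Resonance condition Im(Z)=0 gives ω₀ = 1/√(LC).
Step 2 — ω₀ = 1/√(0.00484·5.38e-06) = 6197 rad/s.
Step 3 — f₀ = ω₀/(2π) = 986.3 Hz.
Step 4 — Series Q: Q = ω₀L/R = 6197·0.00484/49.2 = 0.6096.
Step 5 — 3dB bandwidth: Δω = ω₀/Q = 1.017e+04 rad/s; BW = Δω/(2π) = 1618 Hz.

(a) f₀ = 986.3 Hz  (b) Q = 0.6096  (c) BW = 1618 Hz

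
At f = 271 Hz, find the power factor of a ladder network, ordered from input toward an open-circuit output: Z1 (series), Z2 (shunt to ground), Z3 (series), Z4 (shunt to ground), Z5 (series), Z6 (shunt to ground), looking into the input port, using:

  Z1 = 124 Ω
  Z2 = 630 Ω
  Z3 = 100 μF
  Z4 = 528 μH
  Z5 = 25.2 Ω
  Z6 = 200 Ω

Step 1 — Angular frequency: ω = 2π·f = 2π·271 = 1703 rad/s.
Step 2 — Component impedances:
  Z1: Z = R = 124 Ω
  Z2: Z = R = 630 Ω
  Z3: Z = 1/(jωC) = -j/(ω·C) = 0 - j5.873 Ω
  Z4: Z = jωL = j·1703·0.000528 = 0 + j0.899 Ω
  Z5: Z = R = 25.2 Ω
  Z6: Z = R = 200 Ω
Step 3 — Ladder network (open output): work backward from the far end, alternating series and parallel combinations. Z_in = 124 - j4.973 Ω = 124.1∠-2.3° Ω.
Step 4 — Power factor: PF = cos(φ) = Re(Z)/|Z| = 124/124.1 = 0.9992.
Step 5 — Type: Im(Z) = -4.973 ⇒ leading (phase φ = -2.3°).

PF = 0.9992 (leading, φ = -2.3°)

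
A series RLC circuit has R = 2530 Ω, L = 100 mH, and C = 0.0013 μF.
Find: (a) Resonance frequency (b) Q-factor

Step 1 — Resonance condition Im(Z)=0 gives ω₀ = 1/√(LC).
Step 2 — ω₀ = 1/√(0.1·1.3e-09) = 8.771e+04 rad/s.
Step 3 — f₀ = ω₀/(2π) = 1.396e+04 Hz.
Step 4 — Series Q: Q = ω₀L/R = 8.771e+04·0.1/2530 = 3.467.

(a) f₀ = 1.396e+04 Hz  (b) Q = 3.467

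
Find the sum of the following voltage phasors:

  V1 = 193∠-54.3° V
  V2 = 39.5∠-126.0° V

Step 1 — Convert each phasor to rectangular form:
  V1 = 193·(cos(-54.3°) + j·sin(-54.3°)) = 112.6 - j156.7 V
  V2 = 39.5·(cos(-126.0°) + j·sin(-126.0°)) = -23.22 - j31.96 V
Step 2 — Sum components: V_total = 89.41 - j188.7 V.
Step 3 — Convert to polar: |V_total| = 208.8 V, ∠V_total = -64.6°.

V_total = 208.8∠-64.6° V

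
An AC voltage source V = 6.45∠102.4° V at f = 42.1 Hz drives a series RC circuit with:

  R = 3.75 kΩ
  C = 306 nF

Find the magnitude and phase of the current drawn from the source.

Step 1 — Angular frequency: ω = 2π·f = 2π·42.1 = 264.5 rad/s.
Step 2 — Component impedances:
  R: Z = R = 3750 Ω
  C: Z = 1/(jωC) = -j/(ω·C) = 0 - j1.235e+04 Ω
Step 3 — Series combination: Z_total = R + C = 3750 - j1.235e+04 Ω = 1.291e+04∠-73.1° Ω.
Step 4 — Source phasor: V = 6.45∠102.4° V = -1.385 + j6.3 V.
Step 5 — Ohm's law: I = V / Z_total = (-1.385 + j6.3) / (3750 - j1.235e+04) = -0.000498 + j3.907e-05 A.
Step 6 — Convert to polar: |I| = 0.0004996 A, ∠I = 175.5°.

I = 0.0004996∠175.5° A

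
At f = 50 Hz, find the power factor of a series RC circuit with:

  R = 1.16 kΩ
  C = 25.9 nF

Step 1 — Angular frequency: ω = 2π·f = 2π·50 = 314.2 rad/s.
Step 2 — Component impedances:
  R: Z = R = 1160 Ω
  C: Z = 1/(jωC) = -j/(ω·C) = 0 - j1.229e+05 Ω
Step 3 — Series combination: Z_total = R + C = 1160 - j1.229e+05 Ω = 1.229e+05∠-89.5° Ω.
Step 4 — Power factor: PF = cos(φ) = Re(Z)/|Z| = 1160/1.2291e+05 = 0.009438.
Step 5 — Type: Im(Z) = -1.229e+05 ⇒ leading (phase φ = -89.5°).

PF = 0.009438 (leading, φ = -89.5°)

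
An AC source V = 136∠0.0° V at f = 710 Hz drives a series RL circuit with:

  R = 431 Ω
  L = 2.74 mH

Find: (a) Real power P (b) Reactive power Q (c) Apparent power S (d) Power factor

Step 1 — Angular frequency: ω = 2π·f = 2π·710 = 4461 rad/s.
Step 2 — Component impedances:
  R: Z = R = 431 Ω
  L: Z = jωL = j·4461·0.00274 = 0 + j12.22 Ω
Step 3 — Series combination: Z_total = R + L = 431 + j12.22 Ω = 431.2∠1.6° Ω.
Step 4 — Source phasor: V = 136∠0.0° V = 136 V.
Step 5 — Current: I = V / Z = 0.3153 - j0.008942 A = 0.3154∠-1.6° A.
Step 6 — Complex power: S = V·I* = 42.88 + j1.216 VA.
Step 7 — Real power: P = Re(S) = 42.88 W.
Step 8 — Reactive power: Q = Im(S) = 1.216 VAR.
Step 9 — Apparent power: |S| = 42.9 VA.
Step 10 — Power factor: PF = P/|S| = 0.9996 (lagging).

(a) P = 42.88 W  (b) Q = 1.216 VAR  (c) S = 42.9 VA  (d) PF = 0.9996 (lagging)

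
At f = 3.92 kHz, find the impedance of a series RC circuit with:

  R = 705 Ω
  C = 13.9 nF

Step 1 — Angular frequency: ω = 2π·f = 2π·3920 = 2.463e+04 rad/s.
Step 2 — Component impedances:
  R: Z = R = 705 Ω
  C: Z = 1/(jωC) = -j/(ω·C) = 0 - j2921 Ω
Step 3 — Series combination: Z_total = R + C = 705 - j2921 Ω = 3005∠-76.4° Ω.

Z = 705 - j2921 Ω = 3005∠-76.4° Ω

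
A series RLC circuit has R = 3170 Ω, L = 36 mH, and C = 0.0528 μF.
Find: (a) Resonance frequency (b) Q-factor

Step 1 — Resonance condition Im(Z)=0 gives ω₀ = 1/√(LC).
Step 2 — ω₀ = 1/√(0.036·5.28e-08) = 2.294e+04 rad/s.
Step 3 — f₀ = ω₀/(2π) = 3650 Hz.
Step 4 — Series Q: Q = ω₀L/R = 2.294e+04·0.036/3170 = 0.2605.

(a) f₀ = 3650 Hz  (b) Q = 0.2605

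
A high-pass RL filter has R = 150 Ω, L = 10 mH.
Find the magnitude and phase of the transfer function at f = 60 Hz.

Step 1 — Angular frequency: ω = 2π·60 = 377 rad/s.
Step 2 — Transfer function: H(jω) = jωL/(R + jωL).
Step 3 — Numerator jωL = j·3.77; denominator R + jωL = 150 + j3.77.
Step 4 — H = 0.0006313 + j0.02512.
Step 5 — Magnitude: |H| = 0.02512 (-32.0 dB); phase: φ = 88.6°.

|H| = 0.02512 (-32.0 dB), φ = 88.6°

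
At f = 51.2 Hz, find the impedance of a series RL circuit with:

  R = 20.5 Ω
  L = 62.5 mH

Step 1 — Angular frequency: ω = 2π·f = 2π·51.2 = 321.7 rad/s.
Step 2 — Component impedances:
  R: Z = R = 20.5 Ω
  L: Z = jωL = j·321.7·0.0625 = 0 + j20.11 Ω
Step 3 — Series combination: Z_total = R + L = 20.5 + j20.11 Ω = 28.71∠44.4° Ω.

Z = 20.5 + j20.11 Ω = 28.71∠44.4° Ω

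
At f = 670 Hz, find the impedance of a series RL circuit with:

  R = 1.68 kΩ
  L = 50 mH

Step 1 — Angular frequency: ω = 2π·f = 2π·670 = 4210 rad/s.
Step 2 — Component impedances:
  R: Z = R = 1680 Ω
  L: Z = jωL = j·4210·0.05 = 0 + j210.5 Ω
Step 3 — Series combination: Z_total = R + L = 1680 + j210.5 Ω = 1693∠7.1° Ω.

Z = 1680 + j210.5 Ω = 1693∠7.1° Ω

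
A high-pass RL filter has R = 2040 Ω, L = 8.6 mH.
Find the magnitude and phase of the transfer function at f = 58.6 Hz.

Step 1 — Angular frequency: ω = 2π·58.6 = 368.2 rad/s.
Step 2 — Transfer function: H(jω) = jωL/(R + jωL).
Step 3 — Numerator jωL = j·3.166; denominator R + jωL = 2040 + j3.166.
Step 4 — H = 2.409e-06 + j0.001552.
Step 5 — Magnitude: |H| = 0.001552 (-56.2 dB); phase: φ = 89.9°.

|H| = 0.001552 (-56.2 dB), φ = 89.9°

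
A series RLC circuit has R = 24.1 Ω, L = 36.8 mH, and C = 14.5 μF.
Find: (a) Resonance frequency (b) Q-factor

Step 1 — Resonance condition Im(Z)=0 gives ω₀ = 1/√(LC).
Step 2 — ω₀ = 1/√(0.0368·1.45e-05) = 1369 rad/s.
Step 3 — f₀ = ω₀/(2π) = 217.9 Hz.
Step 4 — Series Q: Q = ω₀L/R = 1369·0.0368/24.1 = 2.09.

(a) f₀ = 217.9 Hz  (b) Q = 2.09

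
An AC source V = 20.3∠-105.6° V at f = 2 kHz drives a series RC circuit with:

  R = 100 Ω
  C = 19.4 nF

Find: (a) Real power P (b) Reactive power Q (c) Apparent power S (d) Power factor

Step 1 — Angular frequency: ω = 2π·f = 2π·2000 = 1.257e+04 rad/s.
Step 2 — Component impedances:
  R: Z = R = 100 Ω
  C: Z = 1/(jωC) = -j/(ω·C) = 0 - j4102 Ω
Step 3 — Series combination: Z_total = R + C = 100 - j4102 Ω = 4103∠-88.6° Ω.
Step 4 — Source phasor: V = 20.3∠-105.6° V = -5.459 - j19.55 V.
Step 5 — Current: I = V / Z = 0.004731 - j0.001446 A = 0.004947∠-17.0° A.
Step 6 — Complex power: S = V·I* = 0.002448 - j0.1004 VA.
Step 7 — Real power: P = Re(S) = 0.002448 W.
Step 8 — Reactive power: Q = Im(S) = -0.1004 VAR.
Step 9 — Apparent power: |S| = 0.1004 VA.
Step 10 — Power factor: PF = P/|S| = 0.02437 (leading).

(a) P = 0.002448 W  (b) Q = -0.1004 VAR  (c) S = 0.1004 VA  (d) PF = 0.02437 (leading)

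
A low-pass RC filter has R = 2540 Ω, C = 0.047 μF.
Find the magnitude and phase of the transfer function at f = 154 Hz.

Step 1 — Angular frequency: ω = 2π·154 = 967.6 rad/s.
Step 2 — Transfer function: H(jω) = 1/(1 + jωRC).
Step 3 — Denominator: 1 + jωRC = 1 + j·967.6·2540·4.7e-08 = 1 + j0.1155.
Step 4 — H = 0.9868 - j0.114.
Step 5 — Magnitude: |H| = 0.9934 (-0.1 dB); phase: φ = -6.6°.

|H| = 0.9934 (-0.1 dB), φ = -6.6°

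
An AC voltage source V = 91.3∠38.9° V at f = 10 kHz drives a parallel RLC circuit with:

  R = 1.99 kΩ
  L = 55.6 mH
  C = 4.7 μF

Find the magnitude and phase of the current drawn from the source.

Step 1 — Angular frequency: ω = 2π·f = 2π·1e+04 = 6.283e+04 rad/s.
Step 2 — Component impedances:
  R: Z = R = 1990 Ω
  L: Z = jωL = j·6.283e+04·0.0556 = 0 + j3493 Ω
  C: Z = 1/(jωC) = -j/(ω·C) = 0 - j3.386 Ω
Step 3 — Parallel combination: 1/Z_total = 1/R + 1/L + 1/C; Z_total = 0.005773 - j3.39 Ω = 3.39∠-89.9° Ω.
Step 4 — Source phasor: V = 91.3∠38.9° V = 71.05 + j57.33 V.
Step 5 — Ohm's law: I = V / Z_total = (71.05 + j57.33) / (0.005773 - j3.39) = -16.88 + j20.99 A.
Step 6 — Convert to polar: |I| = 26.94 A, ∠I = 128.8°.

I = 26.94∠128.8° A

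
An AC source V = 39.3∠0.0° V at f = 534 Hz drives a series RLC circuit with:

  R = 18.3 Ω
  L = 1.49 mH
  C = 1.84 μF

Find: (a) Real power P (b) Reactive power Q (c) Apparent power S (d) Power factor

Step 1 — Angular frequency: ω = 2π·f = 2π·534 = 3355 rad/s.
Step 2 — Component impedances:
  R: Z = R = 18.3 Ω
  L: Z = jωL = j·3355·0.00149 = 0 + j4.999 Ω
  C: Z = 1/(jωC) = -j/(ω·C) = 0 - j162 Ω
Step 3 — Series combination: Z_total = R + L + C = 18.3 - j157 Ω = 158∠-83.4° Ω.
Step 4 — Source phasor: V = 39.3∠0.0° V = 39.3 V.
Step 5 — Current: I = V / Z = 0.02879 + j0.247 A = 0.2487∠83.4° A.
Step 6 — Complex power: S = V·I* = 1.132 - j9.707 VA.
Step 7 — Real power: P = Re(S) = 1.132 W.
Step 8 — Reactive power: Q = Im(S) = -9.707 VAR.
Step 9 — Apparent power: |S| = 9.773 VA.
Step 10 — Power factor: PF = P/|S| = 0.1158 (leading).

(a) P = 1.132 W  (b) Q = -9.707 VAR  (c) S = 9.773 VA  (d) PF = 0.1158 (leading)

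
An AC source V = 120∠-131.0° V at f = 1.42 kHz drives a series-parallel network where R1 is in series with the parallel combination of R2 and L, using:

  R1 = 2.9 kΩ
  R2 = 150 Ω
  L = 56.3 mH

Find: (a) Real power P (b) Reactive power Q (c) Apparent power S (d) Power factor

Step 1 — Angular frequency: ω = 2π·f = 2π·1420 = 8922 rad/s.
Step 2 — Component impedances:
  R1: Z = R = 2900 Ω
  R2: Z = R = 150 Ω
  L: Z = jωL = j·8922·0.0563 = 0 + j502.3 Ω
Step 3 — Parallel branch: R2 || L = 1/(1/R2 + 1/L) = 137.7 + j41.13 Ω.
Step 4 — Series with R1: Z_total = R1 + (R2 || L) = 3038 + j41.13 Ω = 3038∠0.8° Ω.
Step 5 — Source phasor: V = 120∠-131.0° V = -78.73 - j90.57 V.
Step 6 — Current: I = V / Z = -0.02632 - j0.02946 A = 0.0395∠-131.8° A.
Step 7 — Complex power: S = V·I* = 4.74 + j0.06416 VA.
Step 8 — Real power: P = Re(S) = 4.74 W.
Step 9 — Reactive power: Q = Im(S) = 0.06416 VAR.
Step 10 — Apparent power: |S| = 4.74 VA.
Step 11 — Power factor: PF = P/|S| = 0.9999 (lagging).

(a) P = 4.74 W  (b) Q = 0.06416 VAR  (c) S = 4.74 VA  (d) PF = 0.9999 (lagging)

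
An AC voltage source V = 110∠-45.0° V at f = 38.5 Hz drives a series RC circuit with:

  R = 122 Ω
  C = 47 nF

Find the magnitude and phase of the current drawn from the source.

Step 1 — Angular frequency: ω = 2π·f = 2π·38.5 = 241.9 rad/s.
Step 2 — Component impedances:
  R: Z = R = 122 Ω
  C: Z = 1/(jωC) = -j/(ω·C) = 0 - j8.796e+04 Ω
Step 3 — Series combination: Z_total = R + C = 122 - j8.796e+04 Ω = 8.796e+04∠-89.9° Ω.
Step 4 — Source phasor: V = 110∠-45.0° V = 77.78 - j77.78 V.
Step 5 — Ohm's law: I = V / Z_total = (77.78 - j77.78) / (122 - j8.796e+04) = 0.0008856 + j0.0008831 A.
Step 6 — Convert to polar: |I| = 0.001251 A, ∠I = 44.9°.

I = 0.001251∠44.9° A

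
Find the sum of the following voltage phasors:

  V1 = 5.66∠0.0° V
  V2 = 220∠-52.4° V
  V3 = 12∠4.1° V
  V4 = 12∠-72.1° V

Step 1 — Convert each phasor to rectangular form:
  V1 = 5.66·(cos(0.0°) + j·sin(0.0°)) = 5.66 V
  V2 = 220·(cos(-52.4°) + j·sin(-52.4°)) = 134.2 - j174.3 V
  V3 = 12·(cos(4.1°) + j·sin(4.1°)) = 11.97 + j0.858 V
  V4 = 12·(cos(-72.1°) + j·sin(-72.1°)) = 3.688 - j11.42 V
Step 2 — Sum components: V_total = 155.5 - j184.9 V.
Step 3 — Convert to polar: |V_total| = 241.6 V, ∠V_total = -49.9°.

V_total = 241.6∠-49.9° V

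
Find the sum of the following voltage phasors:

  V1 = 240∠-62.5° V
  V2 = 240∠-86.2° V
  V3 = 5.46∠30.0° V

Step 1 — Convert each phasor to rectangular form:
  V1 = 240·(cos(-62.5°) + j·sin(-62.5°)) = 110.8 - j212.9 V
  V2 = 240·(cos(-86.2°) + j·sin(-86.2°)) = 15.91 - j239.5 V
  V3 = 5.46·(cos(30.0°) + j·sin(30.0°)) = 4.728 + j2.73 V
Step 2 — Sum components: V_total = 131.5 - j449.6 V.
Step 3 — Convert to polar: |V_total| = 468.4 V, ∠V_total = -73.7°.

V_total = 468.4∠-73.7° V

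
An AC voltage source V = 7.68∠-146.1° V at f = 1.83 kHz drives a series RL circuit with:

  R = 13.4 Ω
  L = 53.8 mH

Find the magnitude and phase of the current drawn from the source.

Step 1 — Angular frequency: ω = 2π·f = 2π·1830 = 1.15e+04 rad/s.
Step 2 — Component impedances:
  R: Z = R = 13.4 Ω
  L: Z = jωL = j·1.15e+04·0.0538 = 0 + j618.6 Ω
Step 3 — Series combination: Z_total = R + L = 13.4 + j618.6 Ω = 618.7∠88.8° Ω.
Step 4 — Source phasor: V = 7.68∠-146.1° V = -6.374 - j4.283 V.
Step 5 — Ohm's law: I = V / Z_total = (-6.374 - j4.283) / (13.4 + j618.6) = -0.007144 + j0.01015 A.
Step 6 — Convert to polar: |I| = 0.01241 A, ∠I = 125.1°.

I = 0.01241∠125.1° A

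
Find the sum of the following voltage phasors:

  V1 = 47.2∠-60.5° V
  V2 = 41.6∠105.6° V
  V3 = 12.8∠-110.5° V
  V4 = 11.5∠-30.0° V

Step 1 — Convert each phasor to rectangular form:
  V1 = 47.2·(cos(-60.5°) + j·sin(-60.5°)) = 23.24 - j41.08 V
  V2 = 41.6·(cos(105.6°) + j·sin(105.6°)) = -11.19 + j40.07 V
  V3 = 12.8·(cos(-110.5°) + j·sin(-110.5°)) = -4.483 - j11.99 V
  V4 = 11.5·(cos(-30.0°) + j·sin(-30.0°)) = 9.959 - j5.75 V
Step 2 — Sum components: V_total = 17.53 - j18.75 V.
Step 3 — Convert to polar: |V_total| = 25.67 V, ∠V_total = -46.9°.

V_total = 25.67∠-46.9° V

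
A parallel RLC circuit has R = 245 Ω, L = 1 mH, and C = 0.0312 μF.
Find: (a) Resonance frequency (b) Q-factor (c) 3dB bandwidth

Step 1 — Resonance: ω₀ = 1/√(LC) = 1/√(0.001·3.12e-08) = 1.79e+05 rad/s.
Step 2 — f₀ = ω₀/(2π) = 2.849e+04 Hz.
Step 3 — Parallel Q: Q = R/(ω₀L) = 245/(1.79e+05·0.001) = 1.368.
Step 4 — Bandwidth: Δω = ω₀/Q = 1.308e+05 rad/s; BW = Δω/(2π) = 2.082e+04 Hz.

(a) f₀ = 2.849e+04 Hz  (b) Q = 1.368  (c) BW = 2.082e+04 Hz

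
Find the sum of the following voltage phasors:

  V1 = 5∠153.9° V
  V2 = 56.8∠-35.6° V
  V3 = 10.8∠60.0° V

Step 1 — Convert each phasor to rectangular form:
  V1 = 5·(cos(153.9°) + j·sin(153.9°)) = -4.49 + j2.2 V
  V2 = 56.8·(cos(-35.6°) + j·sin(-35.6°)) = 46.18 - j33.06 V
  V3 = 10.8·(cos(60.0°) + j·sin(60.0°)) = 5.4 + j9.353 V
Step 2 — Sum components: V_total = 47.09 - j21.51 V.
Step 3 — Convert to polar: |V_total| = 51.77 V, ∠V_total = -24.6°.

V_total = 51.77∠-24.6° V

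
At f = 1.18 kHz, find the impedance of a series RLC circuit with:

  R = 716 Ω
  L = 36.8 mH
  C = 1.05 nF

Step 1 — Angular frequency: ω = 2π·f = 2π·1180 = 7414 rad/s.
Step 2 — Component impedances:
  R: Z = R = 716 Ω
  L: Z = jωL = j·7414·0.0368 = 0 + j272.8 Ω
  C: Z = 1/(jωC) = -j/(ω·C) = 0 - j1.285e+05 Ω
Step 3 — Series combination: Z_total = R + L + C = 716 - j1.282e+05 Ω = 1.282e+05∠-89.7° Ω.

Z = 716 - j1.282e+05 Ω = 1.282e+05∠-89.7° Ω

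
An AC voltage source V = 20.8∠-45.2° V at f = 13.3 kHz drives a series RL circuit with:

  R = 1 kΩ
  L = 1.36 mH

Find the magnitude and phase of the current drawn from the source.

Step 1 — Angular frequency: ω = 2π·f = 2π·1.33e+04 = 8.357e+04 rad/s.
Step 2 — Component impedances:
  R: Z = R = 1000 Ω
  L: Z = jωL = j·8.357e+04·0.00136 = 0 + j113.7 Ω
Step 3 — Series combination: Z_total = R + L = 1000 + j113.7 Ω = 1006∠6.5° Ω.
Step 4 — Source phasor: V = 20.8∠-45.2° V = 14.66 - j14.76 V.
Step 5 — Ohm's law: I = V / Z_total = (14.66 - j14.76) / (1000 + j113.7) = 0.01281 - j0.01622 A.
Step 6 — Convert to polar: |I| = 0.02067 A, ∠I = -51.7°.

I = 0.02067∠-51.7° A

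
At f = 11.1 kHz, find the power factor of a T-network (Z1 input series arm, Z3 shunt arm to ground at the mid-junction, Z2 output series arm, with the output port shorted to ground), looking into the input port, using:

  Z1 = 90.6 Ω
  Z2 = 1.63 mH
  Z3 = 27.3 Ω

Step 1 — Angular frequency: ω = 2π·f = 2π·1.11e+04 = 6.974e+04 rad/s.
Step 2 — Component impedances:
  Z1: Z = R = 90.6 Ω
  Z2: Z = jωL = j·6.974e+04·0.00163 = 0 + j113.7 Ω
  Z3: Z = R = 27.3 Ω
Step 3 — With the output port shorted to ground, the output series arm Z2 runs from the junction to ground; the shunt arm Z3 also runs from the junction to ground. They appear in parallel: Z3 || Z2 = 25.81 + j6.198 Ω.
Step 4 — Series with input arm Z1: Z_in = Z1 + (Z3 || Z2) = 116.4 + j6.198 Ω = 116.6∠3.0° Ω.
Step 5 — Power factor: PF = cos(φ) = Re(Z)/|Z| = 116.411/116.576 = 0.9986.
Step 6 — Type: Im(Z) = 6.198 ⇒ lagging (phase φ = 3.0°).

PF = 0.9986 (lagging, φ = 3.0°)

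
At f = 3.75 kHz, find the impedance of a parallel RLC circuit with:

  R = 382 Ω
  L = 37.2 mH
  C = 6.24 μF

Step 1 — Angular frequency: ω = 2π·f = 2π·3750 = 2.356e+04 rad/s.
Step 2 — Component impedances:
  R: Z = R = 382 Ω
  L: Z = jωL = j·2.356e+04·0.0372 = 0 + j876.5 Ω
  C: Z = 1/(jωC) = -j/(ω·C) = 0 - j6.801 Ω
Step 3 — Parallel combination: 1/Z_total = 1/R + 1/L + 1/C; Z_total = 0.123 - j6.852 Ω = 6.854∠-89.0° Ω.

Z = 0.123 - j6.852 Ω = 6.854∠-89.0° Ω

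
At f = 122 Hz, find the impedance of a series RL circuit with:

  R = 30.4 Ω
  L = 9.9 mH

Step 1 — Angular frequency: ω = 2π·f = 2π·122 = 766.5 rad/s.
Step 2 — Component impedances:
  R: Z = R = 30.4 Ω
  L: Z = jωL = j·766.5·0.0099 = 0 + j7.589 Ω
Step 3 — Series combination: Z_total = R + L = 30.4 + j7.589 Ω = 31.33∠14.0° Ω.

Z = 30.4 + j7.589 Ω = 31.33∠14.0° Ω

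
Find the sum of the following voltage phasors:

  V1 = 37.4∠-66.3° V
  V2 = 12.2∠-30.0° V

Step 1 — Convert each phasor to rectangular form:
  V1 = 37.4·(cos(-66.3°) + j·sin(-66.3°)) = 15.03 - j34.25 V
  V2 = 12.2·(cos(-30.0°) + j·sin(-30.0°)) = 10.57 - j6.1 V
Step 2 — Sum components: V_total = 25.6 - j40.35 V.
Step 3 — Convert to polar: |V_total| = 47.78 V, ∠V_total = -57.6°.

V_total = 47.78∠-57.6° V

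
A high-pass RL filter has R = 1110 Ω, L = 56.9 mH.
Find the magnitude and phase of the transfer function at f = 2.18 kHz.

Step 1 — Angular frequency: ω = 2π·2180 = 1.37e+04 rad/s.
Step 2 — Transfer function: H(jω) = jωL/(R + jωL).
Step 3 — Numerator jωL = j·779.4; denominator R + jωL = 1110 + j779.4.
Step 4 — H = 0.3302 + j0.4703.
Step 5 — Magnitude: |H| = 0.5746 (-4.8 dB); phase: φ = 54.9°.

|H| = 0.5746 (-4.8 dB), φ = 54.9°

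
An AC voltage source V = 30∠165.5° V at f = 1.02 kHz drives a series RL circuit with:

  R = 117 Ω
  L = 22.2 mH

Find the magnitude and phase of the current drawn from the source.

Step 1 — Angular frequency: ω = 2π·f = 2π·1020 = 6409 rad/s.
Step 2 — Component impedances:
  R: Z = R = 117 Ω
  L: Z = jωL = j·6409·0.0222 = 0 + j142.3 Ω
Step 3 — Series combination: Z_total = R + L = 117 + j142.3 Ω = 184.2∠50.6° Ω.
Step 4 — Source phasor: V = 30∠165.5° V = -29.04 + j7.511 V.
Step 5 — Ohm's law: I = V / Z_total = (-29.04 + j7.511) / (117 + j142.3) = -0.06865 + j0.1477 A.
Step 6 — Convert to polar: |I| = 0.1629 A, ∠I = 114.9°.

I = 0.1629∠114.9° A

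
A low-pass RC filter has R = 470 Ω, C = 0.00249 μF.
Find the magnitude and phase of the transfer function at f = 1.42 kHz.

Step 1 — Angular frequency: ω = 2π·1420 = 8922 rad/s.
Step 2 — Transfer function: H(jω) = 1/(1 + jωRC).
Step 3 — Denominator: 1 + jωRC = 1 + j·8922·470·2.49e-09 = 1 + j0.01044.
Step 4 — H = 0.9999 - j0.01044.
Step 5 — Magnitude: |H| = 0.9999 (-0.0 dB); phase: φ = -0.6°.

|H| = 0.9999 (-0.0 dB), φ = -0.6°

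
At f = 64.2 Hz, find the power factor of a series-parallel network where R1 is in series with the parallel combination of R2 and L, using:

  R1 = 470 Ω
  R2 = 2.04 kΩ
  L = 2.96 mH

Step 1 — Angular frequency: ω = 2π·f = 2π·64.2 = 403.4 rad/s.
Step 2 — Component impedances:
  R1: Z = R = 470 Ω
  R2: Z = R = 2040 Ω
  L: Z = jωL = j·403.4·0.00296 = 0 + j1.194 Ω
Step 3 — Parallel branch: R2 || L = 1/(1/R2 + 1/L) = 0.0006988 + j1.194 Ω.
Step 4 — Series with R1: Z_total = R1 + (R2 || L) = 470 + j1.194 Ω = 470∠0.1° Ω.
Step 5 — Power factor: PF = cos(φ) = Re(Z)/|Z| = 470/470 = 1.
Step 6 — Type: Im(Z) = 1.194 ⇒ lagging (phase φ = 0.1°).

PF = 1 (lagging, φ = 0.1°)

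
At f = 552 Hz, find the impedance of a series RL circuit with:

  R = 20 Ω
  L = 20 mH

Step 1 — Angular frequency: ω = 2π·f = 2π·552 = 3468 rad/s.
Step 2 — Component impedances:
  R: Z = R = 20 Ω
  L: Z = jωL = j·3468·0.02 = 0 + j69.37 Ω
Step 3 — Series combination: Z_total = R + L = 20 + j69.37 Ω = 72.19∠73.9° Ω.

Z = 20 + j69.37 Ω = 72.19∠73.9° Ω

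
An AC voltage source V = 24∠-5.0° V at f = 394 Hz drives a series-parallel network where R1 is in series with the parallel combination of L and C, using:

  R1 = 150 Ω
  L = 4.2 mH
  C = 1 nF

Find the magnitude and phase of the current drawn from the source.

Step 1 — Angular frequency: ω = 2π·f = 2π·394 = 2476 rad/s.
Step 2 — Component impedances:
  R1: Z = R = 150 Ω
  L: Z = jωL = j·2476·0.0042 = 0 + j10.4 Ω
  C: Z = 1/(jωC) = -j/(ω·C) = 0 - j4.039e+05 Ω
Step 3 — Parallel branch: L || C = 1/(1/L + 1/C) = 0 + j10.4 Ω.
Step 4 — Series with R1: Z_total = R1 + (L || C) = 150 + j10.4 Ω = 150.4∠4.0° Ω.
Step 5 — Source phasor: V = 24∠-5.0° V = 23.91 - j2.092 V.
Step 6 — Ohm's law: I = V / Z_total = (23.91 - j2.092) / (150 + j10.4) = 0.1577 - j0.02487 A.
Step 7 — Convert to polar: |I| = 0.1596 A, ∠I = -9.0°.

I = 0.1596∠-9.0° A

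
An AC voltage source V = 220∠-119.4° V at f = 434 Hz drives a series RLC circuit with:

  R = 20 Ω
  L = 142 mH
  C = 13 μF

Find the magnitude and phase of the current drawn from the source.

Step 1 — Angular frequency: ω = 2π·f = 2π·434 = 2727 rad/s.
Step 2 — Component impedances:
  R: Z = R = 20 Ω
  L: Z = jωL = j·2727·0.142 = 0 + j387.2 Ω
  C: Z = 1/(jωC) = -j/(ω·C) = 0 - j28.21 Ω
Step 3 — Series combination: Z_total = R + L + C = 20 + j359 Ω = 359.6∠86.8° Ω.
Step 4 — Source phasor: V = 220∠-119.4° V = -108 - j191.7 V.
Step 5 — Ohm's law: I = V / Z_total = (-108 - j191.7) / (20 + j359) = -0.5489 + j0.2702 A.
Step 6 — Convert to polar: |I| = 0.6118 A, ∠I = 153.8°.

I = 0.6118∠153.8° A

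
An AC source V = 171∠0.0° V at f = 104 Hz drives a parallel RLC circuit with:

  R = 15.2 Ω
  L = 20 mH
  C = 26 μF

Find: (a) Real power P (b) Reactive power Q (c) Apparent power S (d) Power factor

Step 1 — Angular frequency: ω = 2π·f = 2π·104 = 653.5 rad/s.
Step 2 — Component impedances:
  R: Z = R = 15.2 Ω
  L: Z = jωL = j·653.5·0.02 = 0 + j13.07 Ω
  C: Z = 1/(jωC) = -j/(ω·C) = 0 - j58.86 Ω
Step 3 — Parallel combination: 1/Z_total = 1/R + 1/L + 1/C; Z_total = 8.358 + j7.562 Ω = 11.27∠42.1° Ω.
Step 4 — Source phasor: V = 171∠0.0° V = 171 V.
Step 5 — Current: I = V / Z = 11.25 - j10.18 A = 15.17∠-42.1° A.
Step 6 — Complex power: S = V·I* = 1924 + j1741 VA.
Step 7 — Real power: P = Re(S) = 1924 W.
Step 8 — Reactive power: Q = Im(S) = 1741 VAR.
Step 9 — Apparent power: |S| = 2594 VA.
Step 10 — Power factor: PF = P/|S| = 0.7415 (lagging).

(a) P = 1924 W  (b) Q = 1741 VAR  (c) S = 2594 VA  (d) PF = 0.7415 (lagging)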